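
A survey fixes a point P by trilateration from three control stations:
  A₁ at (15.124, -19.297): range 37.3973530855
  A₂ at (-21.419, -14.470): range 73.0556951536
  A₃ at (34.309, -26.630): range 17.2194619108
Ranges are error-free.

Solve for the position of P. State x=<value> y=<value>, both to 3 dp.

x=48.091 y=-36.953

eq1: (x − 15.124)² + (y + 19.297)² = 37.3973530855²
eq2: (x + 21.419)² + (y + 14.470)² = 73.0556951536²
eq3: (x − 34.309)² + (y + 26.630)² = 17.2194619108²
eq1−eq3, eq1−eq2 (x²,y² cancel):
  38.370·x − 14.666·y = 2387.206945
  -73.086·x + 9.654·y = -3871.527701
det = 38.370·9.654 − -14.666·-73.086 = -701.455296
x = (2387.206945·9.654 − -14.666·-3871.527701) / -701.455296 = 48.091061
y = (38.370·-3871.527701 − 2387.206945·-73.086) / -701.455296 = -36.953016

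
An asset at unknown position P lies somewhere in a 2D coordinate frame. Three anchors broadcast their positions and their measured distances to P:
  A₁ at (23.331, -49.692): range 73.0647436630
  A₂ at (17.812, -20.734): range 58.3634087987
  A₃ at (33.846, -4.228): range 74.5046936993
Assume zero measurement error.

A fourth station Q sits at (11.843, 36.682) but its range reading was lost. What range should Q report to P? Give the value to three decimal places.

eq1: (x − 23.331)² + (y + 49.692)² = 73.0647436630²
eq2: (x − 17.812)² + (y + 20.734)² = 58.3634087987²
eq3: (x − 33.846)² + (y + 4.228)² = 74.5046936993²
eq1−eq3, eq1−eq2 (x²,y² cancel):
  21.030·x + 90.928·y = -2062.695342
  -11.038·x + 57.916·y = -334.295045
det = 21.030·57.916 − 90.928·-11.038 = 2221.636744
x = (-2062.695342·57.916 − 90.928·-334.295045) / 2221.636744 = -40.090390
y = (21.030·-334.295045 − -2062.695342·-11.038) / 2221.636744 = -13.412749
|P − Q| = √((-40.090390 − 11.843)² + (-13.412749 − 36.682)²) = 72.156503

72.157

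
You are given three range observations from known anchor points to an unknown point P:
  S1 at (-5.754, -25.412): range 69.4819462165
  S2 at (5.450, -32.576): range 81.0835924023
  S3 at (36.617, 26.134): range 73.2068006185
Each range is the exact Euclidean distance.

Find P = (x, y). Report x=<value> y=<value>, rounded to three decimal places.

x=-35.738 y=37.267

eq1: (x + 5.754)² + (y + 25.412)² = 69.4819462165²
eq2: (x − 5.450)² + (y + 32.576)² = 81.0835924023²
eq3: (x − 36.617)² + (y − 26.134)² = 73.2068006185²
eq1−eq2, eq1−eq3 (x²,y² cancel):
  22.408·x − 14.328·y = -1334.788091
  84.742·x + 103.092·y = 813.417578
det = 22.408·103.092 − -14.328·84.742 = 3524.268912
x = (-1334.788091·103.092 − -14.328·813.417578) / 3524.268912 = -35.738285
y = (22.408·813.417578 − -1334.788091·84.742) / 3524.268912 = 37.267211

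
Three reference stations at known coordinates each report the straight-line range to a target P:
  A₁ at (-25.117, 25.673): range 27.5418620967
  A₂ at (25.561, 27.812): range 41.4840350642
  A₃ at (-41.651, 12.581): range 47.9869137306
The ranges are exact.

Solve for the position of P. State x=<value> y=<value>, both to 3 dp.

x=-10.205 y=48.829

eq1: (x + 25.117)² + (y − 25.673)² = 27.5418620967²
eq2: (x − 25.561)² + (y − 27.812)² = 41.4840350642²
eq3: (x + 41.651)² + (y − 12.581)² = 47.9869137306²
eq2−eq1, eq2−eq3 (x²,y² cancel):
  -101.356·x − 4.278·y = 825.465550
  -134.424·x − 30.462·y = -115.603427
det = -101.356·-30.462 − -4.278·-134.424 = 2512.440600
x = (825.465550·-30.462 − -4.278·-115.603427) / 2512.440600 = -10.205170
y = (-101.356·-115.603427 − 825.465550·-134.424) / 2512.440600 = 48.828809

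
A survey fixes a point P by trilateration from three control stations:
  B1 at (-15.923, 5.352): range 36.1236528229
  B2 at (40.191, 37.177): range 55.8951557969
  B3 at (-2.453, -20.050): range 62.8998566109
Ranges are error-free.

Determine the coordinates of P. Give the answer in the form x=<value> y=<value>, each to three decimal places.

x=-15.539 y=41.474

eq1: (x + 15.923)² + (y − 5.352)² = 36.1236528229²
eq2: (x − 40.191)² + (y − 37.177)² = 55.8951557969²
eq3: (x + 2.453)² + (y + 20.050)² = 62.8998566109²
eq2−eq3, eq2−eq1 (x²,y² cancel):
  -85.288·x − 114.454·y = -3421.549621
  -112.228·x − 63.650·y = -895.909829
det = -85.288·-63.650 − -114.454·-112.228 = -7416.362312
x = (-3421.549621·-63.650 − -114.454·-895.909829) / -7416.362312 = -15.538773
y = (-85.288·-895.909829 − -3421.549621·-112.228) / -7416.362312 = 41.473609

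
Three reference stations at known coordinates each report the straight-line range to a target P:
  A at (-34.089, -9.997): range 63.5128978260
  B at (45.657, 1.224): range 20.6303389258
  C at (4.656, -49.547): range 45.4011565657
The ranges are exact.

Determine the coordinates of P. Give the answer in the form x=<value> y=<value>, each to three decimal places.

eq1: (x + 34.089)² + (y + 9.997)² = 63.5128978260²
eq2: (x − 45.657)² + (y − 1.224)² = 20.6303389258²
eq3: (x − 4.656)² + (y + 49.547)² = 45.4011565657²
eq1−eq2, eq1−eq3 (x²,y² cancel):
  159.492·x + 22.442·y = 4432.337201
  77.490·x − 79.100·y = 3187.206788
det = 159.492·-79.100 − 22.442·77.490 = -14354.847780
x = (4432.337201·-79.100 − 22.442·3187.206788) / -14354.847780 = 29.406454
y = (159.492·3187.206788 − 4432.337201·77.490) / -14354.847780 = -11.485470

x=29.406 y=-11.485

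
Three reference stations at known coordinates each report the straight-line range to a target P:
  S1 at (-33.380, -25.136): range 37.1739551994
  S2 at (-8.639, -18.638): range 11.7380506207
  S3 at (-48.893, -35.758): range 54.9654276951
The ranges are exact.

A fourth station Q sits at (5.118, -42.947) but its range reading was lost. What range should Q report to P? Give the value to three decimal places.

eq1: (x + 33.380)² + (y + 25.136)² = 37.1739551994²
eq2: (x + 8.639)² + (y + 18.638)² = 11.7380506207²
eq3: (x + 48.893)² + (y + 35.758)² = 54.9654276951²
eq1−eq3, eq1−eq2 (x²,y² cancel):
  -31.026·x − 21.244·y = 283.821820
  49.482·x + 12.996·y = -79.914418
det = -31.026·12.996 − -21.244·49.482 = 647.981712
x = (283.821820·12.996 − -21.244·-79.914418) / 647.981712 = 3.072381
y = (-31.026·-79.914418 − 283.821820·49.482) / 647.981712 = -17.847181
|P − Q| = √((3.072381 − 5.118)² + (-17.847181 − -42.947)²) = 25.183040

25.183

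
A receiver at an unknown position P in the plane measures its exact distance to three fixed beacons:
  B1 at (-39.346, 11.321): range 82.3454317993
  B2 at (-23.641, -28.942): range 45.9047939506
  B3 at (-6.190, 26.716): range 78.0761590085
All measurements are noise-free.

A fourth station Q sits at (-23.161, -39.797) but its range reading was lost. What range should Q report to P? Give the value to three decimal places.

42.243

eq1: (x + 39.346)² + (y − 11.321)² = 82.3454317993²
eq2: (x + 23.641)² + (y + 28.942)² = 45.9047939506²
eq3: (x + 6.190)² + (y − 26.716)² = 78.0761590085²
eq1−eq3, eq1−eq2 (x²,y² cancel):
  66.312·x + 30.790·y = -239.328468
  31.410·x − 80.526·y = 4393.783519
det = 66.312·-80.526 − 30.790·31.410 = -6306.954012
x = (-239.328468·-80.526 − 30.790·4393.783519) / -6306.954012 = 18.394368
y = (66.312·4393.783519 − -239.328468·31.410) / -6306.954012 = -47.388625
|P − Q| = √((18.394368 − -23.161)² + (-47.388625 − -39.797)²) = 42.243122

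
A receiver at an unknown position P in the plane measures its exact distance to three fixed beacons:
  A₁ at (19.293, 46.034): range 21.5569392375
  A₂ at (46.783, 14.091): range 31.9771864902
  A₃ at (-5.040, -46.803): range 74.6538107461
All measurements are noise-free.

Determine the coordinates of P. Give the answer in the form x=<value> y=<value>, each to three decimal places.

x=16.598 y=24.646

eq1: (x − 19.293)² + (y − 46.034)² = 21.5569392375²
eq2: (x − 46.783)² + (y − 14.091)² = 31.9771864902²
eq3: (x + 5.040)² + (y + 46.803)² = 74.6538107461²
eq2−eq1, eq2−eq3 (x²,y² cancel):
  -54.980·x + 63.886·y = 661.982462
  -103.646·x − 121.788·y = -4721.933964
det = -54.980·-121.788 − 63.886·-103.646 = 13317.432596
x = (661.982462·-121.788 − 63.886·-4721.933964) / 13317.432596 = 16.598091
y = (-54.980·-4721.933964 − 661.982462·-103.646) / 13317.432596 = 24.646174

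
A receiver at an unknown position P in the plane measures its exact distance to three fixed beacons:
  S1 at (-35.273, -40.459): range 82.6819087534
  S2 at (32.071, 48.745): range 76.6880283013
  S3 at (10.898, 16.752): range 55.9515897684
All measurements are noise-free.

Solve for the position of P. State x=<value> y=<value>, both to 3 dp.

x=46.243 y=-26.622

eq1: (x + 35.273)² + (y + 40.459)² = 82.6819087534²
eq2: (x − 32.071)² + (y − 48.745)² = 76.6880283013²
eq3: (x − 10.898)² + (y − 16.752)² = 55.9515897684²
eq1−eq3, eq1−eq2 (x²,y² cancel):
  92.342·x + 114.422·y = 1223.998335
  134.688·x + 178.408·y = 1478.753206
det = 92.342·178.408 − 114.422·134.688 = 1063.281200
x = (1223.998335·178.408 − 114.422·1478.753206) / 1063.281200 = 46.242890
y = (92.342·1478.753206 − 1223.998335·134.688) / 1063.281200 = -26.622176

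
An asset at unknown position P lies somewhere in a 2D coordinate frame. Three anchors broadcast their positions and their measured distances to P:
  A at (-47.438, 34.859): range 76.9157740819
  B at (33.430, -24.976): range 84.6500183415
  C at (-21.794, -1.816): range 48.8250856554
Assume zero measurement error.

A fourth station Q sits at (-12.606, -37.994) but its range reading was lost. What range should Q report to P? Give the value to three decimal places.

eq1: (x + 47.438)² + (y − 34.859)² = 76.9157740819²
eq2: (x − 33.430)² + (y + 24.976)² = 84.6500183415²
eq3: (x + 21.794)² + (y + 1.816)² = 48.8250856554²
eq1−eq2, eq1−eq3 (x²,y² cancel):
  161.736·x − 119.670·y = -2973.737552
  51.288·x − 73.350·y = 544.909880
det = 161.736·-73.350 − -119.670·51.288 = -5725.700640
x = (-2973.737552·-73.350 − -119.670·544.909880) / -5725.700640 = -49.484427
y = (161.736·544.909880 − -2973.737552·51.288) / -5725.700640 = -42.029546
|P − Q| = √((-49.484427 − -12.606)² + (-42.029546 − -37.994)²) = 37.098571

37.099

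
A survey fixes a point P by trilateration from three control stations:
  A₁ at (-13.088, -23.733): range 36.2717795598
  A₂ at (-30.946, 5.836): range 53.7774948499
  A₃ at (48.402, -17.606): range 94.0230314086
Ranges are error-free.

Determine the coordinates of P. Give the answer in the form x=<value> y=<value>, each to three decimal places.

x=-40.905 y=-47.011

eq1: (x + 13.088)² + (y + 23.733)² = 36.2717795598²
eq2: (x + 30.946)² + (y − 5.836)² = 53.7774948499²
eq3: (x − 48.402)² + (y + 17.606)² = 94.0230314086²
eq1−eq3, eq1−eq2 (x²,y² cancel):
  122.980·x + 12.254·y = -5606.514636
  -35.716·x + 59.138·y = -1319.214181
det = 122.980·59.138 − 12.254·-35.716 = 7710.455104
x = (-5606.514636·59.138 − 12.254·-1319.214181) / 7710.455104 = -40.904513
y = (122.980·-1319.214181 − -5606.514636·-35.716) / 7710.455104 = -47.011393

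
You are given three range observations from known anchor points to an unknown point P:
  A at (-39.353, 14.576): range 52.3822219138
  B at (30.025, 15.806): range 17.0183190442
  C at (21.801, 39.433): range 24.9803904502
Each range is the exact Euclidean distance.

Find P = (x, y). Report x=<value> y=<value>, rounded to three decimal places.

eq1: (x + 39.353)² + (y − 14.576)² = 52.3822219138²
eq2: (x − 30.025)² + (y − 15.806)² = 17.0183190442²
eq3: (x − 21.801)² + (y − 39.433)² = 24.9803904502²
eq3−eq2, eq3−eq1 (x²,y² cancel):
  16.448·x − 47.254·y = -544.518105
  -122.308·x − 49.714·y = -2389.003971
det = 16.448·-49.714 − -47.254·-122.308 = -6597.238104
x = (-544.518105·-49.714 − -47.254·-2389.003971) / -6597.238104 = 13.008447
y = (16.448·-2389.003971 − -544.518105·-122.308) / -6597.238104 = 16.051150

x=13.008 y=16.051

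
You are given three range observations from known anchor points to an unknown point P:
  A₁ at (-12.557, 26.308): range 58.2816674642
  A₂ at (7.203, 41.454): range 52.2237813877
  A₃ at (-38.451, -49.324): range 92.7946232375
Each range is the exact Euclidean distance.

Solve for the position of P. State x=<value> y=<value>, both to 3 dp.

eq1: (x + 12.557)² + (y − 26.308)² = 58.2816674642²
eq2: (x − 7.203)² + (y − 41.454)² = 52.2237813877²
eq3: (x + 38.451)² + (y + 49.324)² = 92.7946232375²
eq2−eq1, eq2−eq3 (x²,y² cancel):
  -39.520·x − 30.292·y = -1589.957632
  -91.308·x − 181.556·y = -3742.499707
det = -39.520·-181.556 − -30.292·-91.308 = 4409.191184
x = (-1589.957632·-181.556 − -30.292·-3742.499707) / 4409.191184 = 39.757529
y = (-39.520·-3742.499707 − -1589.957632·-91.308) / 4409.191184 = 0.618648

x=39.758 y=0.619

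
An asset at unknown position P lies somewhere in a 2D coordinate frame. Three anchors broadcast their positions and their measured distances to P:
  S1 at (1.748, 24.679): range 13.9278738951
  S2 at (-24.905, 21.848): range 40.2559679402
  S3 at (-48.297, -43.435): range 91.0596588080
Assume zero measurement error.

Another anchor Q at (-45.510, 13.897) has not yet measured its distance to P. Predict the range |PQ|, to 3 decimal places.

61.357

eq1: (x − 1.748)² + (y − 24.679)² = 13.9278738951²
eq2: (x + 24.905)² + (y − 21.848)² = 40.2559679402²
eq3: (x + 48.297)² + (y + 43.435)² = 91.0596588080²
eq1−eq3, eq1−eq2 (x²,y² cancel):
  -100.090·x − 136.228·y = -4490.784902
  -53.306·x − 5.662·y = -941.071700
det = -100.090·-5.662 − -136.228·-53.306 = -6695.060188
x = (-4490.784902·-5.662 − -136.228·-941.071700) / -6695.060188 = 15.350645
y = (-100.090·-941.071700 − -4490.784902·-53.306) / -6695.060188 = 21.686723
|P − Q| = √((15.350645 − -45.510)² + (21.686723 − 13.897)²) = 61.357134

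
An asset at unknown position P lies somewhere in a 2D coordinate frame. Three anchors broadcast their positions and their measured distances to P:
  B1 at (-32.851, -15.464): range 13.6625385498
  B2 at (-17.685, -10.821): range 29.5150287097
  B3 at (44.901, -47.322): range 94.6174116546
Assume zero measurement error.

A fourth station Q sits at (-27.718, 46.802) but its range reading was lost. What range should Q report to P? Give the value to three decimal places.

69.260

eq1: (x + 32.851)² + (y + 15.464)² = 13.6625385498²
eq2: (x + 17.685)² + (y + 10.821)² = 29.5150287097²
eq3: (x − 44.901)² + (y + 47.322)² = 94.6174116546²
eq3−eq1, eq3−eq2 (x²,y² cancel):
  -155.504·x + 63.716·y = 5828.641641
  -125.172·x + 73.002·y = 4255.699449
det = -155.504·73.002 − 63.716·-125.172 = -3376.643856
x = (5828.641641·73.002 − 63.716·4255.699449) / -3376.643856 = -45.709988
y = (-155.504·4255.699449 − 5828.641641·-125.172) / -3376.643856 = -20.080425
|P − Q| = √((-45.709988 − -27.718)² + (-20.080425 − 46.802)²) = 69.260165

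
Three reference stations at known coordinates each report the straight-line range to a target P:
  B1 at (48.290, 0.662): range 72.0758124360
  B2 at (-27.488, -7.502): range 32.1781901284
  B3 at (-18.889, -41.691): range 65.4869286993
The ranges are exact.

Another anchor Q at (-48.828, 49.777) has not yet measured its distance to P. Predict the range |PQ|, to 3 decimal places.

38.832

eq1: (x − 48.290)² + (y − 0.662)² = 72.0758124360²
eq2: (x + 27.488)² + (y + 7.502)² = 32.1781901284²
eq3: (x + 18.889)² + (y + 41.691)² = 65.4869286993²
eq2−eq1, eq2−eq3 (x²,y² cancel):
  151.556·x + 16.328·y = -2638.994622
  17.198·x − 68.378·y = -1970.038257
det = 151.556·-68.378 − 16.328·17.198 = -10643.905112
x = (-2638.994622·-68.378 − 16.328·-1970.038257) / -10643.905112 = -19.975372
y = (151.556·-1970.038257 − -2638.994622·17.198) / -10643.905112 = 23.786917
|P − Q| = √((-19.975372 − -48.828)² + (23.786917 − 49.777)²) = 38.832442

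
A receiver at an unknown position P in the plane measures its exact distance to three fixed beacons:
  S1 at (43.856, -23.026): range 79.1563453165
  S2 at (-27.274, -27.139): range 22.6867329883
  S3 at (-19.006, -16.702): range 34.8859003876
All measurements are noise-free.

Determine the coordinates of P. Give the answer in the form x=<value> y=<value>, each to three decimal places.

eq1: (x − 43.856)² + (y + 23.026)² = 79.1563453165²
eq2: (x + 27.274)² + (y + 27.139)² = 22.6867329883²
eq3: (x + 19.006)² + (y + 16.702)² = 34.8859003876²
eq1−eq3, eq1−eq2 (x²,y² cancel):
  -125.724·x + 12.648·y = 3235.340386
  -142.260·x − 8.226·y = 4777.890135
det = -125.724·-8.226 − 12.648·-142.260 = 2833.510104
x = (3235.340386·-8.226 − 12.648·4777.890135) / 2833.510104 = -30.719730
y = (-125.724·4777.890135 − 3235.340386·-142.260) / 2833.510104 = -49.562532

x=-30.720 y=-49.563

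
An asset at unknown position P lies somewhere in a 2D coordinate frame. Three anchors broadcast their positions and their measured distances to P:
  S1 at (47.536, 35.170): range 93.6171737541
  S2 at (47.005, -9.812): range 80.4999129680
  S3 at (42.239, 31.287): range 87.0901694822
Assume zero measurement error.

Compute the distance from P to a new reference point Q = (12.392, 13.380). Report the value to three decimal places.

52.299

eq1: (x − 47.536)² + (y − 35.170)² = 93.6171737541²
eq2: (x − 47.005)² + (y + 9.812)² = 80.4999129680²
eq3: (x − 42.239)² + (y − 31.287)² = 87.0901694822²
eq1−eq2, eq1−eq3 (x²,y² cancel):
  -1.062·x − 89.964·y = 1093.084407
  -10.594·x − 7.766·y = 445.886895
det = -1.062·-7.766 − -89.964·-10.594 = -944.831124
x = (1093.084407·-7.766 − -89.964·445.886895) / -944.831124 = -33.471458
y = (-1.062·445.886895 − 1093.084407·-10.594) / -944.831124 = -11.755121
|P − Q| = √((-33.471458 − 12.392)² + (-11.755121 − 13.380)²) = 52.299437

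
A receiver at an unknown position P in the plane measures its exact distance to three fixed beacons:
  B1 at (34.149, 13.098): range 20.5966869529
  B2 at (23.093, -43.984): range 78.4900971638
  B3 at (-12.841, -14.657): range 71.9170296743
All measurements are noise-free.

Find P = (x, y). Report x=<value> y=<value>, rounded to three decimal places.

eq1: (x − 34.149)² + (y − 13.098)² = 20.5966869529²
eq2: (x − 23.093)² + (y + 43.984)² = 78.4900971638²
eq3: (x + 12.841)² + (y + 14.657)² = 71.9170296743²
eq1−eq2, eq1−eq3 (x²,y² cancel):
  -22.112·x − 114.164·y = -4606.304739
  -93.980·x − 55.510·y = -5705.828519
det = -22.112·-55.510 − -114.164·-93.980 = -9501.695600
x = (-4606.304739·-55.510 − -114.164·-5705.828519) / -9501.695600 = 41.645644
y = (-22.112·-5705.828519 − -4606.304739·-93.980) / -9501.695600 = 32.281948

x=41.646 y=32.282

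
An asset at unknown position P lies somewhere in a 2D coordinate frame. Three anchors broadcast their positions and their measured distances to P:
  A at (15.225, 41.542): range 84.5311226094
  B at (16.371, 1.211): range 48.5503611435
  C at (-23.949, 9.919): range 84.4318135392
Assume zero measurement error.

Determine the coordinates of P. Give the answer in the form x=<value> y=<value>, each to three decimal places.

eq1: (x − 15.225)² + (y − 41.542)² = 84.5311226094²
eq2: (x − 16.371)² + (y − 1.211)² = 48.5503611435²
eq3: (x + 23.949)² + (y − 9.919)² = 84.4318135392²
eq2−eq1, eq2−eq3 (x²,y² cancel):
  -2.292·x + 80.662·y = -3100.310895
  -80.640·x + 17.416·y = -4369.128570
det = -2.292·17.416 − 80.662·-80.640 = 6464.666208
x = (-3100.310895·17.416 − 80.662·-4369.128570) / 6464.666208 = 46.162884
y = (-2.292·-4369.128570 − -3100.310895·-80.640) / 6464.666208 = -37.124118

x=46.163 y=-37.124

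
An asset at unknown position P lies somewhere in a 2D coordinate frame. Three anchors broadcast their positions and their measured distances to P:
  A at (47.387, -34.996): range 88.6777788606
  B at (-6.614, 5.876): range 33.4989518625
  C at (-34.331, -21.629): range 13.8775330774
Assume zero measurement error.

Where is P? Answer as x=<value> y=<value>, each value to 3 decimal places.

eq1: (x − 47.387)² + (y + 34.996)² = 88.6777788606²
eq2: (x + 6.614)² + (y − 5.876)² = 33.4989518625²
eq3: (x + 34.331)² + (y + 21.629)² = 13.8775330774²
eq2−eq1, eq2−eq3 (x²,y² cancel):
  108.002·x − 81.744·y = -3349.593275
  -55.434·x − 55.010·y = 2497.752682
det = 108.002·-55.010 − -81.744·-55.434 = -10472.586916
x = (-3349.593275·-55.010 − -81.744·2497.752682) / -10472.586916 = -37.090876
y = (108.002·2497.752682 − -3349.593275·-55.434) / -10472.586916 = -8.028669

x=-37.091 y=-8.029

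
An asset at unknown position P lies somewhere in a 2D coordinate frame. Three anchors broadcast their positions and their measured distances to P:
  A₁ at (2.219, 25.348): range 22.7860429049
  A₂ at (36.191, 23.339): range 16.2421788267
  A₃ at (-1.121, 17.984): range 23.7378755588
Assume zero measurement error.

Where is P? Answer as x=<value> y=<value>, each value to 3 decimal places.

x=22.397 y=14.763

eq1: (x − 2.219)² + (y − 25.348)² = 22.7860429049²
eq2: (x − 36.191)² + (y − 23.339)² = 16.2421788267²
eq3: (x + 1.121)² + (y − 17.984)² = 23.7378755588²
eq3−eq1, eq3−eq2 (x²,y² cancel):
  6.680·x + 14.728·y = 367.047153
  74.624·x + 10.710·y = 1829.494868
det = 6.680·10.710 − 14.728·74.624 = -1027.519472
x = (367.047153·10.710 − 14.728·1829.494868) / -1027.519472 = 22.397362
y = (6.680·1829.494868 − 367.047153·74.624) / -1027.519472 = 14.763225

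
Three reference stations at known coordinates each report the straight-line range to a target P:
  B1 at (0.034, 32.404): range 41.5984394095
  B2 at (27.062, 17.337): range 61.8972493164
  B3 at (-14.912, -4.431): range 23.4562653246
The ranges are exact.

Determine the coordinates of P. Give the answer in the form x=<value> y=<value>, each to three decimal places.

eq1: (x − 0.034)² + (y − 32.404)² = 41.5984394095²
eq2: (x − 27.062)² + (y − 17.337)² = 61.8972493164²
eq3: (x + 14.912)² + (y + 4.431)² = 23.4562653246²
eq2−eq1, eq2−eq3 (x²,y² cancel):
  -54.056·x + 30.134·y = 2117.936271
  -83.948·x − 43.536·y = 2490.151182
det = -54.056·-43.536 − 30.134·-83.948 = 4883.071048
x = (2117.936271·-43.536 − 30.134·2490.151182) / 4883.071048 = -34.249899
y = (-54.056·2490.151182 − 2117.936271·-83.948) / 4883.071048 = 8.844619

x=-34.250 y=8.845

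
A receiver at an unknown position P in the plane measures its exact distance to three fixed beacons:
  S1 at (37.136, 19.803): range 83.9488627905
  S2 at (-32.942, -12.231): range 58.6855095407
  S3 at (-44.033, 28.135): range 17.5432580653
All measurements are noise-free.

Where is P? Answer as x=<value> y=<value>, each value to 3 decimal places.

x=-42.741 y=45.631

eq1: (x − 37.136)² + (y − 19.803)² = 83.9488627905²
eq2: (x + 32.942)² + (y + 12.231)² = 58.6855095407²
eq3: (x + 44.033)² + (y − 28.135)² = 17.5432580653²
eq2−eq3, eq2−eq1 (x²,y² cancel):
  -22.182·x + 80.732·y = 4631.933716
  140.156·x + 64.068·y = -3066.953954
det = -22.182·64.068 − 80.732·140.156 = -12736.230568
x = (4631.933716·64.068 − 80.732·-3066.953954) / -12736.230568 = -42.741065
y = (-22.182·-3066.953954 − 4631.933716·140.156) / -12736.230568 = 45.630623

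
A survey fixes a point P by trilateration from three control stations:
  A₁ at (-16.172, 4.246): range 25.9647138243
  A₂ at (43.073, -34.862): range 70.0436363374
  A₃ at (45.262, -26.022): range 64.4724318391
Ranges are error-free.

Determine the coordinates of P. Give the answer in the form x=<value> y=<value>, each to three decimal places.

x=2.531 y=22.256

eq1: (x + 16.172)² + (y − 4.246)² = 25.9647138243²
eq2: (x − 43.073)² + (y + 34.862)² = 70.0436363374²
eq3: (x − 45.262)² + (y + 26.022)² = 64.4724318391²
eq3−eq1, eq3−eq2 (x²,y² cancel):
  -122.868·x + 60.536·y = 1036.297075
  -4.378·x − 17.680·y = -404.567279
det = -122.868·-17.680 − 60.536·-4.378 = 2437.332848
x = (1036.297075·-17.680 − 60.536·-404.567279) / 2437.332848 = 2.531108
y = (-122.868·-404.567279 − 1036.297075·-4.378) / 2437.332848 = 22.256000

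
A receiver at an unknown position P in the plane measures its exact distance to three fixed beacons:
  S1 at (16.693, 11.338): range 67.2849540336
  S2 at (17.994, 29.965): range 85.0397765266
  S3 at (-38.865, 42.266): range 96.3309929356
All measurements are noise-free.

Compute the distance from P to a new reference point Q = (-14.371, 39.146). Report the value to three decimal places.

89.170

eq1: (x − 16.693)² + (y − 11.338)² = 67.2849540336²
eq2: (x − 17.994)² + (y − 29.965)² = 85.0397765266²
eq3: (x + 38.865)² + (y − 42.266)² = 96.3309929356²
eq2−eq1, eq2−eq3 (x²,y² cancel):
  -2.602·x − 37.254·y = 1890.019784
  -113.718·x + 24.602·y = 27.321112
det = -2.602·24.602 − -37.254·-113.718 = -4300.464776
x = (1890.019784·24.602 − -37.254·27.321112) / -4300.464776 = -11.049059
y = (-2.602·27.321112 − 1890.019784·-113.718) / -4300.464776 = -49.961618
|P − Q| = √((-11.049059 − -14.371)² + (-49.961618 − 39.146)²) = 89.169518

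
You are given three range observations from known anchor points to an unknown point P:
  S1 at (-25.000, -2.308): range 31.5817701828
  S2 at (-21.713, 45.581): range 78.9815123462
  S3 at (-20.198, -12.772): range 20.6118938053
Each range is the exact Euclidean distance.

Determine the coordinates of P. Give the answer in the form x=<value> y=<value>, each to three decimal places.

x=-19.251 y=-33.362

eq1: (x + 25.000)² + (y + 2.308)² = 31.5817701828²
eq2: (x + 21.713)² + (y − 45.581)² = 78.9815123462²
eq3: (x + 20.198)² + (y + 12.772)² = 20.6118938053²
eq3−eq2, eq3−eq1 (x²,y² cancel):
  -3.030·x + 116.706·y = -3835.230384
  -9.604·x + 20.928·y = -513.314366
det = -3.030·20.928 − 116.706·-9.604 = 1057.432584
x = (-3835.230384·20.928 − 116.706·-513.314366) / 1057.432584 = -19.251190
y = (-3.030·-513.314366 − -3835.230384·-9.604) / 1057.432584 = -33.362136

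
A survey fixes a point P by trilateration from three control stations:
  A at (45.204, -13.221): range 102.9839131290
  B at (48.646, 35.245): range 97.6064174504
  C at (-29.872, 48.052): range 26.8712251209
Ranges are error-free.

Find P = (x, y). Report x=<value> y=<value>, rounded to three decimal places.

x=-48.756 y=28.935

eq1: (x − 45.204)² + (y + 13.221)² = 102.9839131290²
eq2: (x − 48.646)² + (y − 35.245)² = 97.6064174504²
eq3: (x + 29.872)² + (y − 48.052)² = 26.8712251209²
eq2−eq3, eq2−eq1 (x²,y² cancel):
  -157.036·x + 25.614·y = 8397.637735
  -6.884·x − 96.932·y = -2469.120520
det = -157.036·-96.932 − 25.614·-6.884 = 15398.140328
x = (8397.637735·-96.932 − 25.614·-2469.120520) / 15398.140328 = -48.756262
y = (-157.036·-2469.120520 − 8397.637735·-6.884) / 15398.140328 = 28.935322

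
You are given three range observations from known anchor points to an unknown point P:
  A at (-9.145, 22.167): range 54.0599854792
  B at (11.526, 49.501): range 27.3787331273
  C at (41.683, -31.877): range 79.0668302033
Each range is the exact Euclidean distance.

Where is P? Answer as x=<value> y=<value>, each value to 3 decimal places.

eq1: (x + 9.145)² + (y − 22.167)² = 54.0599854792²
eq2: (x − 11.526)² + (y − 49.501)² = 27.3787331273²
eq3: (x − 41.683)² + (y + 31.877)² = 79.0668302033²
eq3−eq1, eq3−eq2 (x²,y² cancel):
  -101.656·x + 108.088·y = 1150.472904
  -60.314·x + 162.756·y = 5331.550670
det = -101.656·162.756 − 108.088·-60.314 = -10025.904304
x = (1150.472904·162.756 − 108.088·5331.550670) / -10025.904304 = 38.802513
y = (-101.656·5331.550670 − 1150.472904·-60.314) / -10025.904304 = 47.137343

x=38.803 y=47.137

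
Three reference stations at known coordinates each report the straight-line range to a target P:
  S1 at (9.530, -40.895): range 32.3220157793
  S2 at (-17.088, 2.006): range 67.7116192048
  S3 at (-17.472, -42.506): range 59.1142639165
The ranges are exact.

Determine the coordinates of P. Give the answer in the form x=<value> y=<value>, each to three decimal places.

eq1: (x − 9.530)² + (y + 40.895)² = 32.3220157793²
eq2: (x + 17.088)² + (y − 2.006)² = 67.7116192048²
eq3: (x + 17.472)² + (y + 42.506)² = 59.1142639165²
eq2−eq1, eq2−eq3 (x²,y² cancel):
  53.236·x − 85.802·y = 5007.348816
  -0.768·x − 89.024·y = 2906.374217
det = 53.236·-89.024 − -85.802·-0.768 = -4805.177600
x = (5007.348816·-89.024 − -85.802·2906.374217) / -4805.177600 = 40.872891
y = (53.236·2906.374217 − 5007.348816·-0.768) / -4805.177600 = -32.999692

x=40.873 y=-33.000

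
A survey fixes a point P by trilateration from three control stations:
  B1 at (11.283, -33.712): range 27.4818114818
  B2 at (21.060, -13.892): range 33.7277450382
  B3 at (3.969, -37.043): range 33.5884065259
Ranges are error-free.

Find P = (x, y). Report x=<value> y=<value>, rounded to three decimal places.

x=36.897 y=-43.670

eq1: (x − 11.283)² + (y + 33.712)² = 27.4818114818²
eq2: (x − 21.060)² + (y + 13.892)² = 33.7277450382²
eq3: (x − 3.969)² + (y + 37.043)² = 33.5884065259²
eq3−eq1, eq3−eq2 (x²,y² cancel):
  14.628·x + 6.662·y = 248.799314
  34.182·x + 46.302·y = -760.805278
det = 14.628·46.302 − 6.662·34.182 = 449.585172
x = (248.799314·46.302 − 6.662·-760.805278) / 449.585172 = 36.897103
y = (14.628·-760.805278 − 248.799314·34.182) / 449.585172 = -43.670296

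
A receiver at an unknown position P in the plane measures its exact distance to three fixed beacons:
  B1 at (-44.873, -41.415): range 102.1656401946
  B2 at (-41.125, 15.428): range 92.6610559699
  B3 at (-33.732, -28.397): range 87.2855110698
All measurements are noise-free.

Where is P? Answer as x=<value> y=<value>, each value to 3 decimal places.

x=49.722 y=-2.819

eq1: (x + 44.873)² + (y + 41.415)² = 102.1656401946²
eq2: (x + 41.125)² + (y − 15.428)² = 92.6610559699²
eq3: (x + 33.732)² + (y + 28.397)² = 87.2855110698²
eq3−eq2, eq3−eq1 (x²,y² cancel):
  -14.786·x + 87.650·y = -982.259475
  -22.282·x − 26.036·y = -1034.506673
det = -14.786·-26.036 − 87.650·-22.282 = 2337.985596
x = (-982.259475·-26.036 − 87.650·-1034.506673) / 2337.985596 = 49.721700
y = (-14.786·-1034.506673 − -982.259475·-22.282) / 2337.985596 = -2.818875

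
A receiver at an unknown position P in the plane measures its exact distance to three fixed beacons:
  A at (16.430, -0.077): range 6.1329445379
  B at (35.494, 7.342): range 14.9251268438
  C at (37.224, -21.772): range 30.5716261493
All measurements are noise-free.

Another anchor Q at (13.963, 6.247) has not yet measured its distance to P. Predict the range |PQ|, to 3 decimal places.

7.289

eq1: (x − 16.430)² + (y + 0.077)² = 6.1329445379²
eq2: (x − 35.494)² + (y − 7.342)² = 14.9251268438²
eq3: (x − 37.224)² + (y + 21.772)² = 30.5716261493²
eq1−eq2, eq1−eq3 (x²,y² cancel):
  38.128·x + 14.838·y = 858.631768
  41.588·x − 43.390·y = 692.684014
det = 38.128·-43.390 − 14.838·41.588 = -2271.456664
x = (858.631768·-43.390 − 14.838·692.684014) / -2271.456664 = 20.926694
y = (38.128·692.684014 − 858.631768·41.588) / -2271.456664 = 4.093462
|P − Q| = √((20.926694 − 13.963)² + (4.093462 − 6.247)²) = 7.289085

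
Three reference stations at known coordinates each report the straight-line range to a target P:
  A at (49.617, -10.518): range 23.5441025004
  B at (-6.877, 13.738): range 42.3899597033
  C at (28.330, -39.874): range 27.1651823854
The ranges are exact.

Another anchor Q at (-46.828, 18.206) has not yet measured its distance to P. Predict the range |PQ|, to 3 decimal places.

eq1: (x − 49.617)² + (y + 10.518)² = 23.5441025004²
eq2: (x + 6.877)² + (y − 13.738)² = 42.3899597033²
eq3: (x − 28.330)² + (y + 39.874)² = 27.1651823854²
eq1−eq2, eq1−eq3 (x²,y² cancel):
  -112.988·x + 48.512·y = -3579.033161
  -42.574·x − 58.712·y = -363.572608
det = -112.988·-58.712 − 48.512·-42.574 = 8699.101344
x = (-3579.033161·-58.712 − 48.512·-363.572608) / 8699.101344 = 26.183145
y = (-112.988·-363.572608 − -3579.033161·-42.574) / 8699.101344 = -12.793783
|P − Q| = √((26.183145 − -46.828)² + (-12.793783 − 18.206)²) = 79.319694

79.320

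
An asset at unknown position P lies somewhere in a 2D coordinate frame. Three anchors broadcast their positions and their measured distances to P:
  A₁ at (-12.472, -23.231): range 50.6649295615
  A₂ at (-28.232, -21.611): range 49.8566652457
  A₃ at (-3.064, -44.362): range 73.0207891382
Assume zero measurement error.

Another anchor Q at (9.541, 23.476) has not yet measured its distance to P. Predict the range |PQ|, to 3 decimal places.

27.621

eq1: (x + 12.472)² + (y + 23.231)² = 50.6649295615²
eq2: (x + 28.232)² + (y + 21.611)² = 49.8566652457²
eq3: (x + 3.064)² + (y + 44.362)² = 73.0207891382²
eq2−eq3, eq2−eq1 (x²,y² cancel):
  50.336·x − 45.502·y = -2133.054582
  31.520·x − 3.240·y = -650.099018
det = 50.336·-3.240 − -45.502·31.520 = 1271.134400
x = (-2133.054582·-3.240 − -45.502·-650.099018) / 1271.134400 = -17.834234
y = (50.336·-650.099018 − -2133.054582·31.520) / 1271.134400 = 27.149369
|P − Q| = √((-17.834234 − 9.541)² + (27.149369 − 23.476)²) = 27.620592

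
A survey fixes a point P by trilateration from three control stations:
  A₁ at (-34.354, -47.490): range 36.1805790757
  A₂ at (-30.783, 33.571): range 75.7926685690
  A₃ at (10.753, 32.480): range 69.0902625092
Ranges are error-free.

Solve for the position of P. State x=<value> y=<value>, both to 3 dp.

x=-0.132 y=-35.747

eq1: (x + 34.354)² + (y + 47.490)² = 36.1805790757²
eq2: (x + 30.783)² + (y − 33.571)² = 75.7926685690²
eq3: (x − 10.753)² + (y − 32.480)² = 69.0902625092²
eq1−eq2, eq1−eq3 (x²,y² cancel):
  7.142·x + 162.122·y = -5796.386593
  90.214·x + 159.940·y = -5729.350078
det = 7.142·159.940 − 162.122·90.214 = -13483.382628
x = (-5796.386593·159.940 − 162.122·-5729.350078) / -13483.382628 = -0.131986
y = (7.142·-5729.350078 − -5796.386593·90.214) / -13483.382628 = -35.747424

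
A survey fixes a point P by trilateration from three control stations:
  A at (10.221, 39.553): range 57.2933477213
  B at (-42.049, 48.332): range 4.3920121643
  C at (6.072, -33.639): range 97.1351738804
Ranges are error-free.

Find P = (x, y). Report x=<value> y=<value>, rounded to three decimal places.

x=-46.434 y=48.082

eq1: (x − 10.221)² + (y − 39.553)² = 57.2933477213²
eq2: (x + 42.049)² + (y − 48.332)² = 4.3920121643²
eq3: (x − 6.072)² + (y + 33.639)² = 97.1351738804²
eq1−eq2, eq1−eq3 (x²,y² cancel):
  -104.540·x + 17.558·y = 5698.429897
  -8.298·x − 146.384·y = -6653.171457
det = -104.540·-146.384 − 17.558·-8.298 = 15448.679644
x = (5698.429897·-146.384 − 17.558·-6653.171457) / 15448.679644 = -46.433909
y = (-104.540·-6653.171457 − 5698.429897·-8.298) / 15448.679644 = 48.082304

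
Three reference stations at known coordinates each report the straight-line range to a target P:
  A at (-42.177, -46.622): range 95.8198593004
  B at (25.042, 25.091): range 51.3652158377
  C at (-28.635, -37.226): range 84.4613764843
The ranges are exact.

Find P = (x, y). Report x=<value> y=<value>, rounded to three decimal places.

x=-21.450 y=46.929

eq1: (x + 42.177)² + (y + 46.622)² = 95.8198593004²
eq2: (x − 25.042)² + (y − 25.091)² = 51.3652158377²
eq3: (x + 28.635)² + (y + 37.226)² = 84.4613764843²
eq1−eq2, eq1−eq3 (x²,y² cancel):
  134.438·x + 143.426·y = 3847.209870
  27.084·x + 18.792·y = 300.949407
det = 134.438·18.792 − 143.426·27.084 = -1358.190888
x = (3847.209870·18.792 − 143.426·300.949407) / -1358.190888 = -21.449708
y = (134.438·300.949407 − 3847.209870·27.084) / -1358.190888 = 46.929188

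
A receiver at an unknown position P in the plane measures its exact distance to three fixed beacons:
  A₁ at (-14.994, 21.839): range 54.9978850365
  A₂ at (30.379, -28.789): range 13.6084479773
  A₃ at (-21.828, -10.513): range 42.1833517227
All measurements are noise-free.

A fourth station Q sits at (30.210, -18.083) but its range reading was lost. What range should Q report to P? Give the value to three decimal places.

11.797

eq1: (x + 14.994)² + (y − 21.839)² = 54.9978850365²
eq2: (x − 30.379)² + (y + 28.789)² = 13.6084479773²
eq3: (x + 21.828)² + (y + 10.513)² = 42.1833517227²
eq2−eq1, eq2−eq3 (x²,y² cancel):
  -90.746·x + 101.256·y = -3889.505707
  -104.414·x + 36.552·y = -2758.950715
det = -90.746·36.552 − 101.256·-104.414 = 7255.596192
x = (-3889.505707·36.552 − 101.256·-2758.950715) / 7255.596192 = 18.908315
y = (-90.746·-2758.950715 − -3889.505707·-104.414) / 7255.596192 = -21.466893
|P − Q| = √((18.908315 − 30.210)² + (-21.466893 − -18.083)²) = 11.797407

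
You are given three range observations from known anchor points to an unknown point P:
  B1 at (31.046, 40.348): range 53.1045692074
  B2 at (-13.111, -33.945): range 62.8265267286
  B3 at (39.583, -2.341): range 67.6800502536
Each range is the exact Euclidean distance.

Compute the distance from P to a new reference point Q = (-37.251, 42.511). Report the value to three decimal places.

21.735

eq1: (x − 31.046)² + (y − 40.348)² = 53.1045692074²
eq2: (x + 13.111)² + (y + 33.945)² = 62.8265267286²
eq3: (x − 39.583)² + (y + 2.341)² = 67.6800502536²
eq3−eq1, eq3−eq2 (x²,y² cancel):
  -17.074·x + 85.378·y = 2780.014982
  -105.388·x − 63.208·y = 385.283918
det = -17.074·-63.208 − 85.378·-105.388 = 10077.030056
x = (2780.014982·-63.208 − 85.378·385.283918) / 10077.030056 = -20.701929
y = (-17.074·385.283918 − 2780.014982·-105.388) / 10077.030056 = 28.421259
|P − Q| = √((-20.701929 − -37.251)² + (28.421259 − 42.511)²) = 21.734594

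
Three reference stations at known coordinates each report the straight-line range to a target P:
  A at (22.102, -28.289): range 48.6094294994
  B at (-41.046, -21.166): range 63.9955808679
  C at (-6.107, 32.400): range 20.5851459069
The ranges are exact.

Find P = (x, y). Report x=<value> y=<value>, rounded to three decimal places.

x=9.129 y=18.557

eq1: (x − 22.102)² + (y + 28.289)² = 48.6094294994²
eq2: (x + 41.046)² + (y + 21.166)² = 63.9955808679²
eq3: (x + 6.107)² + (y − 32.400)² = 20.5851459069²
eq2−eq1, eq2−eq3 (x²,y² cancel):
  126.296·x − 14.246·y = 888.549987
  69.878·x + 107.132·y = 2625.967916
det = 126.296·107.132 − -14.246·69.878 = 14525.825060
x = (888.549987·107.132 − -14.246·2625.967916) / 14525.825060 = 9.128685
y = (126.296·2625.967916 − 888.549987·69.878) / 14525.825060 = 18.557235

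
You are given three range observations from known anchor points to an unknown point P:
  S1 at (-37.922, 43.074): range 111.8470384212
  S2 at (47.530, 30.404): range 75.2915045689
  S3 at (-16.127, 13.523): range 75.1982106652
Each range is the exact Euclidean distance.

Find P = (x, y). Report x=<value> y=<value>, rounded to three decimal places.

eq1: (x + 37.922)² + (y − 43.074)² = 111.8470384212²
eq2: (x − 47.530)² + (y − 30.404)² = 75.2915045689²
eq3: (x + 16.127)² + (y − 13.523)² = 75.1982106652²
eq2−eq3, eq2−eq1 (x²,y² cancel):
  -127.314·x − 33.762·y = -2726.512685
  -170.904·x + 25.340·y = -6731.005899
det = -127.314·25.340 − -33.762·-170.904 = -8996.197608
x = (-2726.512685·25.340 − -33.762·-6731.005899) / -8996.197608 = 32.940812
y = (-127.314·-6731.005899 − -2726.512685·-170.904) / -8996.197608 = -43.460513

x=32.941 y=-43.461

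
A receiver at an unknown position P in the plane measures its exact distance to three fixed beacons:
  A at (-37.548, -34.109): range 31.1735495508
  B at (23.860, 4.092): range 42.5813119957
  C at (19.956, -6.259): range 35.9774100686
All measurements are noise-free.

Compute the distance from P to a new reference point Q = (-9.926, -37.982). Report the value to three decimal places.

26.573

eq1: (x + 37.548)² + (y + 34.109)² = 31.1735495508²
eq2: (x − 23.860)² + (y − 4.092)² = 42.5813119957²
eq3: (x − 19.956)² + (y + 6.259)² = 35.9774100686²
eq2−eq1, eq2−eq3 (x²,y² cancel):
  -122.816·x − 76.402·y = 2828.610061
  -7.808·x − 20.702·y = 370.167049
det = -122.816·-20.702 − -76.402·-7.808 = 1945.990016
x = (2828.610061·-20.702 − -76.402·370.167049) / 1945.990016 = -15.558344
y = (-122.816·370.167049 − 2828.610061·-7.808) / 1945.990016 = -12.012728
|P − Q| = √((-15.558344 − -9.926)² + (-12.012728 − -37.982)²) = 26.573039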